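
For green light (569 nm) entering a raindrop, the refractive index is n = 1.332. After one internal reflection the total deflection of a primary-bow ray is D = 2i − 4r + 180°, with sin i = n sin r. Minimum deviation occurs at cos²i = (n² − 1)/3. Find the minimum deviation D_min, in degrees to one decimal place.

137.8°

cos²i = (1.77422 − 1)/3 = 0.25807; i = arccos(0.50801) = 59.469°.
sin r = sin 59.469°/1.332 = 0.64666; r = 40.290°.
D_min = 2·59.469° − 4·40.290° + 180° = 137.776°.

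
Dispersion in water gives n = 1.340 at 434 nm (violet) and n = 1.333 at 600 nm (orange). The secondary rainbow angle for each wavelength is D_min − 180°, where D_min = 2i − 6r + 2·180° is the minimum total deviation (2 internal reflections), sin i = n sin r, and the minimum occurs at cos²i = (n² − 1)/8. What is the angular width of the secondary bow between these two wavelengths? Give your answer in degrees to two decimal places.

1.82°

At 434 nm (n = 1.340): cos²i = 0.09945 → i = 71.618°, r = 45.088°, D_min = 232.709°, rainbow angle = 52.709°.
At 600 nm (n = 1.333): cos²i = 0.09711 → i = 71.843°, r = 45.466°, D_min = 230.891°, rainbow angle = 50.891°.
Angular width = |52.709° − 50.891°| = 1.818°.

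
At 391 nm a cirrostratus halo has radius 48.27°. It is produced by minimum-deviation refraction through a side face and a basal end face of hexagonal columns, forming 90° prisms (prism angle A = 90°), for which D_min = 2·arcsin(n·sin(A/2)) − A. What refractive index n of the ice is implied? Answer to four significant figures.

1.321

Rearranging: n = sin((D_min + A)/2) / sin(A/2).
(D_min + A)/2 = (48.27° + 90°)/2 = 69.135°.
n = sin 69.135° / sin 45° = 0.9344 / 0.7071 = 1.3215.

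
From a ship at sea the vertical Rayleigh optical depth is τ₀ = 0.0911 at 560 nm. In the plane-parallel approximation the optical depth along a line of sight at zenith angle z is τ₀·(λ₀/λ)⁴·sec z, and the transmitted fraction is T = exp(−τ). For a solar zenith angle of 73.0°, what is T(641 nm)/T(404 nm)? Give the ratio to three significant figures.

Airmass: sec 73.0° = 3.4203.
τ(641 nm) = 0.0911 × (560/641)⁴ × 3.4203 = 0.0911 × 0.5825 × 3.4203 = 0.1815.
τ(404 nm) = 0.0911 × (560/404)⁴ × 3.4203 = 0.0911 × 3.6917 × 3.4203 = 1.1503.
T(641)/T(404) = exp(τ_B − τ_A) = exp(0.9688) = 2.6347.

2.63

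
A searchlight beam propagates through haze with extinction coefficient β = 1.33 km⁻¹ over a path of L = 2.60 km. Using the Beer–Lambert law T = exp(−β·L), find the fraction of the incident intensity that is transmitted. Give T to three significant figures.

τ = β·L = 1.33 × 2.60 = 3.4580.
T = exp(−3.4580) = 0.0315.

0.0315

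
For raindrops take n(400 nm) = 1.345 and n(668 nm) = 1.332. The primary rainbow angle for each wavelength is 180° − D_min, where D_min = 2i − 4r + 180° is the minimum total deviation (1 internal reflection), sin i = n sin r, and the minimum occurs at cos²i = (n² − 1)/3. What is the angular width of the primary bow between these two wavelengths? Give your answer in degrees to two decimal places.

At 400 nm (n = 1.345): cos²i = 0.26967 → i = 58.715°, r = 39.448°, D_min = 139.635°, rainbow angle = 40.365°.
At 668 nm (n = 1.332): cos²i = 0.25807 → i = 59.469°, r = 40.290°, D_min = 137.776°, rainbow angle = 42.224°.
Angular width = |40.365° − 42.224°| = 1.859°.

1.86°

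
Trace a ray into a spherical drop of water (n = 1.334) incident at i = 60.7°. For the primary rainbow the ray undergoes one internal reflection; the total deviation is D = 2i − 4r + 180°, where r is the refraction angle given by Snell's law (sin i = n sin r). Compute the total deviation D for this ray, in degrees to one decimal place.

138.1°

sin r = sin 60.7° / 1.334 = 0.8721/1.334 = 0.6537; r = 40.82°.
D = 2·60.7° − 4·40.82° + 180° = 121.40° − 163.29° + 180° = 138.11°.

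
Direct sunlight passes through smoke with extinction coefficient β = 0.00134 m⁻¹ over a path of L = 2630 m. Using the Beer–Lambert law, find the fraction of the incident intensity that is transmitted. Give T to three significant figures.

τ = β·L = 0.00134 × 2630 = 3.5242.
T = exp(−3.5242) = 0.0295.

0.0295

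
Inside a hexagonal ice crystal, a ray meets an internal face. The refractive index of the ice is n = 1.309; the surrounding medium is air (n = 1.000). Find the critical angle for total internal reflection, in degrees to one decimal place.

sin θ_c = n_air / n = 1.000 / 1.309 = 0.7639.
θ_c = arcsin(0.7639) = 49.81°.

49.8°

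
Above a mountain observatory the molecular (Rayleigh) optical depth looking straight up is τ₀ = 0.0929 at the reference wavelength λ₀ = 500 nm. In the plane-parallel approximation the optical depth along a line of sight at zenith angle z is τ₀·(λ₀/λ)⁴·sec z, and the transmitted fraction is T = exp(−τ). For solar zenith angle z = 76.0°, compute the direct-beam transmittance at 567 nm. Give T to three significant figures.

sec 76.0° = 4.1336.
τ = 0.0929 × (500/567)⁴ × 4.1336 = 0.0929 × 0.6047 × 4.1336 = 0.2322.
T = exp(−0.2322) = 0.7928.

0.793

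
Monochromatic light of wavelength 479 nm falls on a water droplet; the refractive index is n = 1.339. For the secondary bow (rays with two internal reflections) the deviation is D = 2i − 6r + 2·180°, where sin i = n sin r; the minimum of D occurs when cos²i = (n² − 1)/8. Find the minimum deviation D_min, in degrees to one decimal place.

cos²i = (1.79292 − 1)/8 = 0.09912; i = arccos(0.31483) = 71.650°.
sin r = sin 71.650°/1.339 = 0.70885; r = 45.141°.
D_min = 2·71.650° − 6·45.141° + 360° = 232.451°.

232.5°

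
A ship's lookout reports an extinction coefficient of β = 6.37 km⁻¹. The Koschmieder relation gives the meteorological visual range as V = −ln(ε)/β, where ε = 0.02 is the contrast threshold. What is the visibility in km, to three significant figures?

V = −ln(0.02) / 6.37 = 3.912 / 6.37 = 0.6141 km.

0.614 km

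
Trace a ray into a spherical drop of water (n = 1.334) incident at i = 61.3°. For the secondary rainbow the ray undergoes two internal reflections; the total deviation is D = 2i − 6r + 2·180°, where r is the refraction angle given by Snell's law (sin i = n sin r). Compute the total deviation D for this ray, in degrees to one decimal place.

235.9°

sin r = sin 61.3° / 1.334 = 0.8771/1.334 = 0.6575; r = 41.11°.
D = 2·61.3° − 6·41.11° + 2·180° = 122.60° − 246.67° + 360° = 235.93°.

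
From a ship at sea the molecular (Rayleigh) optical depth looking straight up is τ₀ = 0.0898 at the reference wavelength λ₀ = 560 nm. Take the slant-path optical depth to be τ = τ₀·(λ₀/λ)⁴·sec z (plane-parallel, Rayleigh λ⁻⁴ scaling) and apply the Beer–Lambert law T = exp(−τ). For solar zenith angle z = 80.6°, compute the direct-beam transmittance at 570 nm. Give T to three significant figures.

0.599

sec 80.6° = 6.1227.
τ = 0.0898 × (560/570)⁴ × 6.1227 = 0.0898 × 0.9316 × 6.1227 = 0.5122.
T = exp(−0.5122) = 0.5992.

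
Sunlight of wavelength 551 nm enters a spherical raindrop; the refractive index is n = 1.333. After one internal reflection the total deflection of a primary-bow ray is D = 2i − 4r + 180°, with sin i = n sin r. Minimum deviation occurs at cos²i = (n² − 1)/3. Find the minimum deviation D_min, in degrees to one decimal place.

cos²i = (1.77689 − 1)/3 = 0.25896; i = arccos(0.50888) = 59.410°.
sin r = sin 59.410°/1.333 = 0.64579; r = 40.225°.
D_min = 2·59.410° − 4·40.225° + 180° = 137.922°.

137.9°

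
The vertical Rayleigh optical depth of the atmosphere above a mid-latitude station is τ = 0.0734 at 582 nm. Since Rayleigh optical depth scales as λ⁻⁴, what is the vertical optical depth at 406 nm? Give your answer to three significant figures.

0.310

τ(406 nm) = τ(582 nm) × (582/406)⁴ = 0.0734 × (1.4335)⁴ = 0.0734 × 4.2227 = 0.3099.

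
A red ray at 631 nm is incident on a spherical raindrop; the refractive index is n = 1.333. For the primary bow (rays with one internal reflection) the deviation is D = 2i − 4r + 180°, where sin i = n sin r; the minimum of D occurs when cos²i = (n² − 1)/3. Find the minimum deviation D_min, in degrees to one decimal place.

137.9°

cos²i = (1.77689 − 1)/3 = 0.25896; i = arccos(0.50888) = 59.410°.
sin r = sin 59.410°/1.333 = 0.64579; r = 40.225°.
D_min = 2·59.410° − 4·40.225° + 180° = 137.922°.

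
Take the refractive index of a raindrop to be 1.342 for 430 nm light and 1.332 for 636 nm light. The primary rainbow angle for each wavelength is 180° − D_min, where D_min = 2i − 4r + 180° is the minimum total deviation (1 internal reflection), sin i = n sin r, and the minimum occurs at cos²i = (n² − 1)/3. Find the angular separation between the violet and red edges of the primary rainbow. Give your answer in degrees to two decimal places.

At 430 nm (n = 1.342): cos²i = 0.26699 → i = 58.888°, r = 39.641°, D_min = 139.213°, rainbow angle = 40.787°.
At 636 nm (n = 1.332): cos²i = 0.25807 → i = 59.469°, r = 40.290°, D_min = 137.776°, rainbow angle = 42.224°.
Angular width = |40.787° − 42.224°| = 1.437°.

1.44°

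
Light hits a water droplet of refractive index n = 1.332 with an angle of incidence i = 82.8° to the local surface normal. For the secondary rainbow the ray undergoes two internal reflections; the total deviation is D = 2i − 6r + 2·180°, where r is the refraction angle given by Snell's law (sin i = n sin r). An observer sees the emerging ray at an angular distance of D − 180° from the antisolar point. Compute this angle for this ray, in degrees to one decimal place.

sin r = sin 82.8° / 1.332 = 0.9921/1.332 = 0.7448; r = 48.14°.
D = 2·82.8° − 6·48.14° + 2·180° = 165.60° − 288.87° + 360° = 236.73°.
Angle from antisolar point = D − 180° = 56.73°.

56.7°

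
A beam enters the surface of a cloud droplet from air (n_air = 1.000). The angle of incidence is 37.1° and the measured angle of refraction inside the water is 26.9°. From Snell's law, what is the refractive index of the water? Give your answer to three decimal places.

1.333

n = sin θ_i / sin θ_r = sin 37.1° / sin 26.9° = 0.6032 / 0.4524 = 1.3332.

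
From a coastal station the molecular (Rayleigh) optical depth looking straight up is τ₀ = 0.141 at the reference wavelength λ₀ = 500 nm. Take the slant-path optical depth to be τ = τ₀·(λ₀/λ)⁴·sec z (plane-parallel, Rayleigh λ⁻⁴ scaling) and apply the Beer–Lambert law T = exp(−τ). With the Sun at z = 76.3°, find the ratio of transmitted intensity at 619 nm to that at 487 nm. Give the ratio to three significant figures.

Airmass: sec 76.3° = 4.2223.
τ(619 nm) = 0.141 × (500/619)⁴ × 4.2223 = 0.141 × 0.4257 × 4.2223 = 0.2534.
τ(487 nm) = 0.141 × (500/487)⁴ × 4.2223 = 0.141 × 1.1111 × 4.2223 = 0.6615.
T(619)/T(487) = exp(τ_B − τ_A) = exp(0.4081) = 1.5039.

1.50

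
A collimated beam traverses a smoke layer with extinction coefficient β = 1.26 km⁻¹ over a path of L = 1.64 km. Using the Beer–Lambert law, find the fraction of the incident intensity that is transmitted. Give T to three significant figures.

0.127

τ = β·L = 1.26 × 1.64 = 2.0664.
T = exp(−2.0664) = 0.1266.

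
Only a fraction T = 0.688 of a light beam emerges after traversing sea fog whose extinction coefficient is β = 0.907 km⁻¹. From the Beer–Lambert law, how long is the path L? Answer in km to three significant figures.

Beer–Lambert: T = exp(−βL) ⇒ L = −ln(T)/β = −ln(0.688)/0.907 = 0.3740/0.907 = 0.4123 km.

0.412 km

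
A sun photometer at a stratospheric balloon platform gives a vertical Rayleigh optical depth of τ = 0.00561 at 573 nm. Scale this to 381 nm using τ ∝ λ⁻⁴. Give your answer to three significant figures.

τ(381 nm) = τ(573 nm) × (573/381)⁴ = 0.00561 × (1.5039)⁴ = 0.00561 × 5.1159 = 0.0287.

0.0287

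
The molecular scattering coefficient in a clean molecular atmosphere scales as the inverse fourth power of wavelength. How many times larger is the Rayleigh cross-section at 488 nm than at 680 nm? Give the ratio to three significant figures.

3.77

Rayleigh scattering ∝ λ⁻⁴, so the ratio of coefficients is the inverse fourth power of the wavelength ratio.
σ(488)/σ(680) = (680/488)⁴ = (1.3934)⁴ = 3.77.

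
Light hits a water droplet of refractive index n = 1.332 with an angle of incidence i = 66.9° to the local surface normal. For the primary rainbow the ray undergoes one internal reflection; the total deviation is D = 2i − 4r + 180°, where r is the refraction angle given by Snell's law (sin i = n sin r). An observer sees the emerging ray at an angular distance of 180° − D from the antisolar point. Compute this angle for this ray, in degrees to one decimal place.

sin r = sin 66.9° / 1.332 = 0.9198/1.332 = 0.6906; r = 43.67°.
D = 2·66.9° − 4·43.67° + 180° = 133.80° − 174.70° + 180° = 139.10°.
Angle from antisolar point = 180° − D = 40.90°.

40.9°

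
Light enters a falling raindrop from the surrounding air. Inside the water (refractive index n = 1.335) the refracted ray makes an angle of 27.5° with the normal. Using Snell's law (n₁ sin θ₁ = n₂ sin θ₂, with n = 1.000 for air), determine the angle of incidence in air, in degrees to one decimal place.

38.1°

Snell: sin θ_i = n · sin θ_r = 1.335 × sin 27.5° = 1.335 × 0.4617 = 0.6164.
θ_i = arcsin(0.6164) = 38.06°.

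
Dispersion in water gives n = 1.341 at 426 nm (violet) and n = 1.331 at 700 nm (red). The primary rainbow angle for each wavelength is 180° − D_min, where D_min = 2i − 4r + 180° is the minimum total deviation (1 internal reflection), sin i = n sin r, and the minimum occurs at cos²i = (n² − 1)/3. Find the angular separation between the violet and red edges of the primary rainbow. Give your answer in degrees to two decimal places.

At 426 nm (n = 1.341): cos²i = 0.26609 → i = 58.946°, r = 39.705°, D_min = 139.071°, rainbow angle = 40.929°.
At 700 nm (n = 1.331): cos²i = 0.25719 → i = 59.527°, r = 40.356°, D_min = 137.630°, rainbow angle = 42.370°.
Angular width = |40.929° − 42.370°| = 1.441°.

1.44°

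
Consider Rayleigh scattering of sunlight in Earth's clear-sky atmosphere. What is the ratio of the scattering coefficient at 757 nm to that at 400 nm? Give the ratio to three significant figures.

Rayleigh scattering ∝ λ⁻⁴, so the ratio of coefficients is the inverse fourth power of the wavelength ratio.
σ(757)/σ(400) = (400/757)⁴ = (0.5284)⁴ = 0.07796.

0.0780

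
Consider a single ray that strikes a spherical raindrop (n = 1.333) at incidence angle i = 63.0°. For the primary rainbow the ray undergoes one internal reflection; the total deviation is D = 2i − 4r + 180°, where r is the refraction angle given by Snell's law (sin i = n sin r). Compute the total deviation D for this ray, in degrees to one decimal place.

sin r = sin 63.0° / 1.333 = 0.8910/1.333 = 0.6684; r = 41.95°.
D = 2·63.0° − 4·41.95° + 180° = 126.00° − 167.78° + 180° = 138.22°.

138.2°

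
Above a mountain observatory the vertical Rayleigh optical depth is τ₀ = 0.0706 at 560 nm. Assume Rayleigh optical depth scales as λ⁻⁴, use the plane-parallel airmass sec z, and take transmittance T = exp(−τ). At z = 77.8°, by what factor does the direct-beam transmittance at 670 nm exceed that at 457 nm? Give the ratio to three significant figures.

Airmass: sec 77.8° = 4.7321.
τ(670 nm) = 0.0706 × (560/670)⁴ × 4.7321 = 0.0706 × 0.4880 × 4.7321 = 0.1630.
τ(457 nm) = 0.0706 × (560/457)⁴ × 4.7321 = 0.0706 × 2.2547 × 4.7321 = 0.7533.
T(670)/T(457) = exp(τ_B − τ_A) = exp(0.5902) = 1.8044.

1.80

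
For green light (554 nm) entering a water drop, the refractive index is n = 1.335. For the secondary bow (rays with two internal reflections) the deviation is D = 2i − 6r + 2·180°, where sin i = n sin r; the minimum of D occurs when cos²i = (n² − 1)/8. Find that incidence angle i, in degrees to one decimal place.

cos²i = (1.335² − 1)/8 = (1.78222 − 1)/8 = 0.09778.
cos i = 0.31269, so i = 71.778°.

71.8°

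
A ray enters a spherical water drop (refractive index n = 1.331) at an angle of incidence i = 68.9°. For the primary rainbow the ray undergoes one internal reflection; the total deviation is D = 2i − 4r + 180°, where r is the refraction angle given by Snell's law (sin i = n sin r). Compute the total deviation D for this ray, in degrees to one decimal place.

139.8°

sin r = sin 68.9° / 1.331 = 0.9330/1.331 = 0.7009; r = 44.50°.
D = 2·68.9° − 4·44.50° + 180° = 137.80° − 178.01° + 180° = 139.79°.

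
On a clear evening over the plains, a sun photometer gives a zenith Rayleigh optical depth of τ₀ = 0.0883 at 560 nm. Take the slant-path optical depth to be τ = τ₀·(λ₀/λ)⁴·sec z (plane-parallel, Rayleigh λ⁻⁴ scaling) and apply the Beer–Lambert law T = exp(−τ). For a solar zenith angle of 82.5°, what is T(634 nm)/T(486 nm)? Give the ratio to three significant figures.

2.18

Airmass: sec 82.5° = 7.6613.
τ(634 nm) = 0.0883 × (560/634)⁴ × 7.6613 = 0.0883 × 0.6087 × 7.6613 = 0.4118.
τ(486 nm) = 0.0883 × (560/486)⁴ × 7.6613 = 0.0883 × 1.7628 × 7.6613 = 1.1925.
T(634)/T(486) = exp(τ_B − τ_A) = exp(0.7808) = 2.1831.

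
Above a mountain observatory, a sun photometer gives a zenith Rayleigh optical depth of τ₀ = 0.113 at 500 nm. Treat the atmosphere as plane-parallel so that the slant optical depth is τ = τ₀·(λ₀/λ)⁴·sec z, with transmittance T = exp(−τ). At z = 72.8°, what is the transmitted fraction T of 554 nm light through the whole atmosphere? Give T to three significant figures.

0.776

sec 72.8° = 3.3817.
τ = 0.113 × (500/554)⁴ × 3.3817 = 0.113 × 0.6635 × 3.3817 = 0.2535.
T = exp(−0.2535) = 0.7760.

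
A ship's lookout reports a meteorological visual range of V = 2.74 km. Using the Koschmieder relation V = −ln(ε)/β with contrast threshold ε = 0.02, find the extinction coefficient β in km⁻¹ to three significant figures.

β = −ln(0.02) / V = 3.912 / 2.74 = 1.4277 km⁻¹.

1.43 km⁻¹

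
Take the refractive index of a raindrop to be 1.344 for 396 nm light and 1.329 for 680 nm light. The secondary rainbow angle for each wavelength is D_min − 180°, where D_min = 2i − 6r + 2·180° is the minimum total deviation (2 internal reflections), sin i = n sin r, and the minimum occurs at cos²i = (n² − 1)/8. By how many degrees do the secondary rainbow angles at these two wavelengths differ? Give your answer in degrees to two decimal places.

3.90°

At 396 nm (n = 1.344): cos²i = 0.10079 → i = 71.490°, r = 44.874°, D_min = 233.733°, rainbow angle = 53.733°.
At 680 nm (n = 1.329): cos²i = 0.09578 → i = 71.972°, r = 45.685°, D_min = 229.837°, rainbow angle = 49.837°.
Angular width = |53.733° − 49.837°| = 3.896°.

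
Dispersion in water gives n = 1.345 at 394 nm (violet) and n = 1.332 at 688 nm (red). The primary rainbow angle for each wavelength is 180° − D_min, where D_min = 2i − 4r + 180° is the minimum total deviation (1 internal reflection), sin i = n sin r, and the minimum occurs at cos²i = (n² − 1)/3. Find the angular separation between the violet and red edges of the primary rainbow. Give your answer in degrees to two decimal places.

At 394 nm (n = 1.345): cos²i = 0.26967 → i = 58.715°, r = 39.448°, D_min = 139.635°, rainbow angle = 40.365°.
At 688 nm (n = 1.332): cos²i = 0.25807 → i = 59.469°, r = 40.290°, D_min = 137.776°, rainbow angle = 42.224°.
Angular width = |40.365° − 42.224°| = 1.859°.

1.86°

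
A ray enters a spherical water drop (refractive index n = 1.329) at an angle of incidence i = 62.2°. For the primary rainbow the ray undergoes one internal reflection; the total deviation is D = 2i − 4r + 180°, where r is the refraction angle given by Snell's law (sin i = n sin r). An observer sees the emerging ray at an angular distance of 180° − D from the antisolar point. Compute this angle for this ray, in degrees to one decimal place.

42.5°

sin r = sin 62.2° / 1.329 = 0.8846/1.329 = 0.6656; r = 41.73°.
D = 2·62.2° − 4·41.73° + 180° = 124.40° − 166.91° + 180° = 137.49°.
Angle from antisolar point = 180° − D = 42.51°.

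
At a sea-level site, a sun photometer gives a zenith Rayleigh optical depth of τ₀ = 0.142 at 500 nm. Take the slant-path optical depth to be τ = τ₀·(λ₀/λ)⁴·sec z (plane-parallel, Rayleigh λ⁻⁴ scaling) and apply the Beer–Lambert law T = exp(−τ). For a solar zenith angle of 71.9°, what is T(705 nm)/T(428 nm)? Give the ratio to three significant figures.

Airmass: sec 71.9° = 3.2188.
τ(705 nm) = 0.142 × (500/705)⁴ × 3.2188 = 0.142 × 0.2530 × 3.2188 = 0.1156.
τ(428 nm) = 0.142 × (500/428)⁴ × 3.2188 = 0.142 × 1.8625 × 3.2188 = 0.8513.
T(705)/T(428) = exp(τ_B − τ_A) = exp(0.7357) = 2.0869.

2.09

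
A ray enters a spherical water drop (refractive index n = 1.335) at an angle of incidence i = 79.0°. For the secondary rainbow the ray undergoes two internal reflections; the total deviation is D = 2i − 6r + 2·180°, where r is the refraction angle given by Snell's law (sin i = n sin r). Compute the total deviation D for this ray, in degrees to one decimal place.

sin r = sin 79.0° / 1.335 = 0.9816/1.335 = 0.7353; r = 47.33°.
D = 2·79.0° − 6·47.33° + 2·180° = 158.00° − 284.00° + 360° = 234.00°.

234.0°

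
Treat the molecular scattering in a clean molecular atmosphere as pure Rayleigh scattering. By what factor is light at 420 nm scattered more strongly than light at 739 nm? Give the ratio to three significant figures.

Rayleigh scattering ∝ λ⁻⁴, so the ratio of coefficients is the inverse fourth power of the wavelength ratio.
σ(420)/σ(739) = (739/420)⁴ = (1.7595)⁴ = 9.585.

9.58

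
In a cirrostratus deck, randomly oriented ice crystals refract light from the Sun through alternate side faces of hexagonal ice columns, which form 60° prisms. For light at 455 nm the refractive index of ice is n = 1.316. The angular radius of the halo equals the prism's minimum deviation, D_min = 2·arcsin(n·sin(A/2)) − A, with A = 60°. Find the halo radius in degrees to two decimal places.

n·sin(A/2) = 1.316 × sin 30° = 1.316 × 0.5000 = 0.6580.
D_min = 2·arcsin(0.6580) − 60° = 2 × 41.148° − 60° = 22.295°.

22.30°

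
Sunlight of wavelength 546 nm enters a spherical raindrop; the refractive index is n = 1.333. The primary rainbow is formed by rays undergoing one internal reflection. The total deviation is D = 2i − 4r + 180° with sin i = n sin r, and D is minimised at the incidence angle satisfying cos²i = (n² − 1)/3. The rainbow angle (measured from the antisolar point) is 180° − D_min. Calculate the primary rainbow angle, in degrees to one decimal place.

42.1°

cos²i = (1.77689 − 1)/3 = 0.25896; i = arccos(0.50888) = 59.410°.
sin r = sin 59.410°/1.333 = 0.64579; r = 40.225°.
D_min = 2·59.410° − 4·40.225° + 180° = 137.922°.
Rainbow angle = 180° − D_min = 42.078°.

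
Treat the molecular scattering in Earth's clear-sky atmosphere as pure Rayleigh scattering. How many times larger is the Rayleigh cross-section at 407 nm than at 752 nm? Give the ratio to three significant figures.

Rayleigh scattering ∝ λ⁻⁴, so the ratio of coefficients is the inverse fourth power of the wavelength ratio.
σ(407)/σ(752) = (752/407)⁴ = (1.8477)⁴ = 11.65.

11.7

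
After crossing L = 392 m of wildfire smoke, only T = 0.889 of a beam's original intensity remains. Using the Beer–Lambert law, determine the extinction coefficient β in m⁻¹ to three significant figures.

Beer–Lambert: T = exp(−βL) ⇒ β = −ln(T)/L = −ln(0.889)/392 = 0.1177/392 = 0.0003001 m⁻¹.

0.000300 m⁻¹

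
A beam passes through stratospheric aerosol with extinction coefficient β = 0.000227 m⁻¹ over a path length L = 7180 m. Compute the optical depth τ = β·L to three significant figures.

τ = β·L = 0.000227 × 7180 = 1.6299.

1.63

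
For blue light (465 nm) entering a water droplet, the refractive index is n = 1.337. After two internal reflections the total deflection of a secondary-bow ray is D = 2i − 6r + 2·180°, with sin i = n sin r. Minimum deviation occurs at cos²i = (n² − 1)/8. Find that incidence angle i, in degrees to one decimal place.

cos²i = (1.337² − 1)/8 = (1.78757 − 1)/8 = 0.09845.
cos i = 0.31376, so i = 71.714°.

71.7°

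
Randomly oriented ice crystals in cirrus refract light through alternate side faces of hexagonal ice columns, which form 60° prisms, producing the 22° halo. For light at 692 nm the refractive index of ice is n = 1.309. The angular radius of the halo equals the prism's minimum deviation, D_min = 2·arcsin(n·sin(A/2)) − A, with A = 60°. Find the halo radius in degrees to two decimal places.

21.76°

n·sin(A/2) = 1.309 × sin 30° = 1.309 × 0.5000 = 0.6545.
D_min = 2·arcsin(0.6545) − 60° = 2 × 40.882° − 60° = 21.763°.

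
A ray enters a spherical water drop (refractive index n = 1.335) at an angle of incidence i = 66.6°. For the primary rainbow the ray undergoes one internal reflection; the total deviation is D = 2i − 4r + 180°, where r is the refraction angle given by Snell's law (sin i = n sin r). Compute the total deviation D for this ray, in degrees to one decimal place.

sin r = sin 66.6° / 1.335 = 0.9178/1.335 = 0.6875; r = 43.43°.
D = 2·66.6° − 4·43.43° + 180° = 133.20° − 173.72° + 180° = 139.48°.

139.5°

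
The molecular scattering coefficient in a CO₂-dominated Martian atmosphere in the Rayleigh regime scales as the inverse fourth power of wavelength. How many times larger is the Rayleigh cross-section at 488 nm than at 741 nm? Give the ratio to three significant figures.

5.32

Rayleigh scattering ∝ λ⁻⁴, so the ratio of coefficients is the inverse fourth power of the wavelength ratio.
σ(488)/σ(741) = (741/488)⁴ = (1.5184)⁴ = 5.316.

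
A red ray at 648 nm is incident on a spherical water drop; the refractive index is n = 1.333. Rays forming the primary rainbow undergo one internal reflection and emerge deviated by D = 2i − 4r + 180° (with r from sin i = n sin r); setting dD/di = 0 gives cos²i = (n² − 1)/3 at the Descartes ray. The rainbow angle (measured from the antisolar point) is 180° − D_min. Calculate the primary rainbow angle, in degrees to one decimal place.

42.1°

cos²i = (1.77689 − 1)/3 = 0.25896; i = arccos(0.50888) = 59.410°.
sin r = sin 59.410°/1.333 = 0.64579; r = 40.225°.
D_min = 2·59.410° − 4·40.225° + 180° = 137.922°.
Rainbow angle = 180° − D_min = 42.078°.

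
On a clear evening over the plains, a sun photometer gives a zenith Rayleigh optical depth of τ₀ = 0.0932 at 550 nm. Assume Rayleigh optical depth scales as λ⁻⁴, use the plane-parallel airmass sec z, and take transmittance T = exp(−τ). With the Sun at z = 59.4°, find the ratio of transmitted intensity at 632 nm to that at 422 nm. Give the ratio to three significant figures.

1.53

Airmass: sec 59.4° = 1.9645.
τ(632 nm) = 0.0932 × (550/632)⁴ × 1.9645 = 0.0932 × 0.5736 × 1.9645 = 0.1050.
τ(422 nm) = 0.0932 × (550/422)⁴ × 1.9645 = 0.0932 × 2.8854 × 1.9645 = 0.5283.
T(632)/T(422) = exp(τ_B − τ_A) = exp(0.4233) = 1.5269.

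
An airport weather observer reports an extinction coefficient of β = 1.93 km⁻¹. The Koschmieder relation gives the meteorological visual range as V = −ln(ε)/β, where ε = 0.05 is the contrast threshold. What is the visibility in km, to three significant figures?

V = −ln(0.05) / 1.93 = 2.996 / 1.93 = 1.5522 km.

1.55 km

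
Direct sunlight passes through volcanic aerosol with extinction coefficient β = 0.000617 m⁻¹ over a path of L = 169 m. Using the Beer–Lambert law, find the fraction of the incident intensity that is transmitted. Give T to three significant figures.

τ = β·L = 0.000617 × 169 = 0.1043.
T = exp(−0.1043) = 0.9010.

0.901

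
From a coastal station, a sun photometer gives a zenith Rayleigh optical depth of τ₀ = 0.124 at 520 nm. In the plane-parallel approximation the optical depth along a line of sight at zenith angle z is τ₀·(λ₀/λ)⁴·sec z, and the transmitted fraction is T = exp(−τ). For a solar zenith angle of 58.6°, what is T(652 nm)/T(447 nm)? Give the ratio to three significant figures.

Airmass: sec 58.6° = 1.9194.
τ(652 nm) = 0.124 × (520/652)⁴ × 1.9194 = 0.124 × 0.4046 × 1.9194 = 0.0963.
τ(447 nm) = 0.124 × (520/447)⁴ × 1.9194 = 0.124 × 1.8314 × 1.9194 = 0.4359.
T(652)/T(447) = exp(τ_B − τ_A) = exp(0.3396) = 1.4044.

1.40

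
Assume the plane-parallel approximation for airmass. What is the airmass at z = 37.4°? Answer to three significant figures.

1.26

X = sec z = 1/cos 37.4° = 1/0.7944 = 1.2588.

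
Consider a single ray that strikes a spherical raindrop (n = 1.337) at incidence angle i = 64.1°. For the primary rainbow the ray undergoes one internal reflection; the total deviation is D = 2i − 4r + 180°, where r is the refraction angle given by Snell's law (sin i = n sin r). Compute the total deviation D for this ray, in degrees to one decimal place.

139.1°

sin r = sin 64.1° / 1.337 = 0.8996/1.337 = 0.6728; r = 42.28°.
D = 2·64.1° − 4·42.28° + 180° = 128.20° − 169.14° + 180° = 139.06°.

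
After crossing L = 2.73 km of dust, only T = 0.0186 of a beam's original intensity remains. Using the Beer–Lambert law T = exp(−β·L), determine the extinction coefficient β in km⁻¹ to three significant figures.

1.46 km⁻¹

Beer–Lambert: T = exp(−βL) ⇒ β = −ln(T)/L = −ln(0.0186)/2.73 = 3.9846/2.73 = 1.46 km⁻¹.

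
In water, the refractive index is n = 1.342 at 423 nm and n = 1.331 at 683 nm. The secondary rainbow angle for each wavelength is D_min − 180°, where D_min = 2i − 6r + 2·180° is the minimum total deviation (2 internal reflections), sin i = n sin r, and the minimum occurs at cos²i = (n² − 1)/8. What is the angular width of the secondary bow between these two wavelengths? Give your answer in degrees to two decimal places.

2.86°

At 423 nm (n = 1.342): cos²i = 0.10012 → i = 71.554°, r = 44.981°, D_min = 233.222°, rainbow angle = 53.222°.
At 683 nm (n = 1.331): cos²i = 0.09645 → i = 71.907°, r = 45.575°, D_min = 230.365°, rainbow angle = 50.365°.
Angular width = |53.222° − 50.365°| = 2.857°.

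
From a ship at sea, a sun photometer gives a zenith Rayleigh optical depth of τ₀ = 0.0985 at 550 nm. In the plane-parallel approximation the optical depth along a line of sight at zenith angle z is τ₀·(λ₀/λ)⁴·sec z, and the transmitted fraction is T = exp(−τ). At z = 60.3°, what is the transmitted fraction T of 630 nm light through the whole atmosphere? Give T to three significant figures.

sec 60.3° = 2.0183.
τ = 0.0985 × (550/630)⁴ × 2.0183 = 0.0985 × 0.5809 × 2.0183 = 0.1155.
T = exp(−0.1155) = 0.8909.

0.891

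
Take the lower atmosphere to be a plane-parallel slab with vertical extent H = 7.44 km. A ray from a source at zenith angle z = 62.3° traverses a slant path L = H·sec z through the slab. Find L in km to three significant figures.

16.0 km

sec z = 1/cos 62.3° = 2.1513.
L = 7.44 × 2.1513 = 16.005 km.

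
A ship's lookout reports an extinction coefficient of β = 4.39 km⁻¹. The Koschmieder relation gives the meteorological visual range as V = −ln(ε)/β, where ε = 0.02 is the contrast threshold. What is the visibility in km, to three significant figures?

V = −ln(0.02) / 4.39 = 3.912 / 4.39 = 0.8911 km.

0.891 km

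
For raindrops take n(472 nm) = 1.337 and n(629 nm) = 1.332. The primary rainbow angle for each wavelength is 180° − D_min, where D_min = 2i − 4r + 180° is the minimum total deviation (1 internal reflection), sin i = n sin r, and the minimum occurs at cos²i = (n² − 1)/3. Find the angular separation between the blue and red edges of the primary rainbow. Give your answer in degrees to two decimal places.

0.72°

At 472 nm (n = 1.337): cos²i = 0.26252 → i = 59.178°, r = 39.964°, D_min = 138.500°, rainbow angle = 41.500°.
At 629 nm (n = 1.332): cos²i = 0.25807 → i = 59.469°, r = 40.290°, D_min = 137.776°, rainbow angle = 42.224°.
Angular width = |41.500° − 42.224°| = 0.724°.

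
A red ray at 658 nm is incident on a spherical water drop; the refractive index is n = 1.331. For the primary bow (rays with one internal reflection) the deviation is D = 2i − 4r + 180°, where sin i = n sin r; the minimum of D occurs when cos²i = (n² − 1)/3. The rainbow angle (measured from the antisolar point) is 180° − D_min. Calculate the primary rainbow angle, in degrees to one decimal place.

42.4°

cos²i = (1.77156 − 1)/3 = 0.25719; i = arccos(0.50714) = 59.527°.
sin r = sin 59.527°/1.331 = 0.64753; r = 40.356°.
D_min = 2·59.527° − 4·40.356° + 180° = 137.630°.
Rainbow angle = 180° − D_min = 42.370°.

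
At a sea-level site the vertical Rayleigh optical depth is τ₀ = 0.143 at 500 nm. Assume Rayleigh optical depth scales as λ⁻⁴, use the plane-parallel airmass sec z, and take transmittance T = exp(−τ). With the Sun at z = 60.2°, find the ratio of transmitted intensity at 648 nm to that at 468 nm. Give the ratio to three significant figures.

1.31

Airmass: sec 60.2° = 2.0122.
τ(648 nm) = 0.143 × (500/648)⁴ × 2.0122 = 0.143 × 0.3545 × 2.0122 = 0.1020.
τ(468 nm) = 0.143 × (500/468)⁴ × 2.0122 = 0.143 × 1.3029 × 2.0122 = 0.3749.
T(648)/T(468) = exp(τ_B − τ_A) = exp(0.2729) = 1.3138.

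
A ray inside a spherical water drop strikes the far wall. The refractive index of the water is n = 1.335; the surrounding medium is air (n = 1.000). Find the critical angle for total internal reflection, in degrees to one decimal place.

sin θ_c = n_air / n = 1.000 / 1.335 = 0.7491.
θ_c = arcsin(0.7491) = 48.51°.

48.5°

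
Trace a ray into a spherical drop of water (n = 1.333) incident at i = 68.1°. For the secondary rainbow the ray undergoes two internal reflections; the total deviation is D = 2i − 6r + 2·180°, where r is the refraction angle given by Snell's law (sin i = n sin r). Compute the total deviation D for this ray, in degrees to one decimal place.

231.5°

sin r = sin 68.1° / 1.333 = 0.9278/1.333 = 0.6961; r = 44.11°.
D = 2·68.1° − 6·44.11° + 2·180° = 136.20° − 264.67° + 360° = 231.53°.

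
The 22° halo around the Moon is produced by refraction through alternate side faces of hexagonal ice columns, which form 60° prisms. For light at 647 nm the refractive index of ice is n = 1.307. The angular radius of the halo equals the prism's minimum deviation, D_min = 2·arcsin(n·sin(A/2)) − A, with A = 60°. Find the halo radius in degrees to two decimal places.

n·sin(A/2) = 1.307 × sin 30° = 1.307 × 0.5000 = 0.6535.
D_min = 2·arcsin(0.6535) − 60° = 2 × 40.806° − 60° = 21.612°.

21.61°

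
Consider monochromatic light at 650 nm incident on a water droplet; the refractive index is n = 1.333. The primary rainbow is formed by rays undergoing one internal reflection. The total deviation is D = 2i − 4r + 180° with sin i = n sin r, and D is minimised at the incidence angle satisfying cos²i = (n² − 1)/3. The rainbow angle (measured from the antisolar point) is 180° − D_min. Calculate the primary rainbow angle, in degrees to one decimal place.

cos²i = (1.77689 − 1)/3 = 0.25896; i = arccos(0.50888) = 59.410°.
sin r = sin 59.410°/1.333 = 0.64579; r = 40.225°.
D_min = 2·59.410° − 4·40.225° + 180° = 137.922°.
Rainbow angle = 180° − D_min = 42.078°.

42.1°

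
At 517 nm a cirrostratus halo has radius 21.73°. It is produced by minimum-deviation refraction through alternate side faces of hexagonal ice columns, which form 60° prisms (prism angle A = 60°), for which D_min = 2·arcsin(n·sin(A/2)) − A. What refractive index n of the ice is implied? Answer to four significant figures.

1.309

Rearranging: n = sin((D_min + A)/2) / sin(A/2).
(D_min + A)/2 = (21.73° + 60°)/2 = 40.865°.
n = sin 40.865° / sin 30° = 0.6543 / 0.5000 = 1.3086.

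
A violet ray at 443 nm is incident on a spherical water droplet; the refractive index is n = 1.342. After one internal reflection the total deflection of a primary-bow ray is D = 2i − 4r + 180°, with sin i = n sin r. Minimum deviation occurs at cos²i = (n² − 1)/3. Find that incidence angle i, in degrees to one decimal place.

cos²i = (1.342² − 1)/3 = (1.80096 − 1)/3 = 0.26699.
cos i = 0.51671, so i = 58.888°.

58.9°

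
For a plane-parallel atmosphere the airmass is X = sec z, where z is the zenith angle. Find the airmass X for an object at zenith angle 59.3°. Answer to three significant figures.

1.96

X = sec z = 1/cos 59.3° = 1/0.5105 = 1.9587.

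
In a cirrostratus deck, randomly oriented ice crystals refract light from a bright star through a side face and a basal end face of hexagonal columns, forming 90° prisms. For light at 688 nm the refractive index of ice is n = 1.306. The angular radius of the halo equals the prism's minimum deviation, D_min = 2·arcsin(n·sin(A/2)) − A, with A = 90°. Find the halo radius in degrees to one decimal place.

44.9°

n·sin(A/2) = 1.306 × sin 45° = 1.306 × 0.7071 = 0.9235.
D_min = 2·arcsin(0.9235) − 90° = 2 × 67.440° − 90° = 44.881°.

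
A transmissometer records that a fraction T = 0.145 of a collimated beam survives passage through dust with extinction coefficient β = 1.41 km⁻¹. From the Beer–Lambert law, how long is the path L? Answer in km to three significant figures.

Beer–Lambert: T = exp(−βL) ⇒ L = −ln(T)/β = −ln(0.145)/1.41 = 1.9310/1.41 = 1.37 km.

1.37 km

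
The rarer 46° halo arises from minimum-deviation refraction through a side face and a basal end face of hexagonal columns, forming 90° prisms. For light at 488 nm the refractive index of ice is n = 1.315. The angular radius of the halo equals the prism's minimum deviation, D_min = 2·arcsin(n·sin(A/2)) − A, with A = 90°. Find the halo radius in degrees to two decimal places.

n·sin(A/2) = 1.315 × sin 45° = 1.315 × 0.7071 = 0.9298.
D_min = 2·arcsin(0.9298) − 90° = 2 × 68.411° − 90° = 46.821°.

46.82°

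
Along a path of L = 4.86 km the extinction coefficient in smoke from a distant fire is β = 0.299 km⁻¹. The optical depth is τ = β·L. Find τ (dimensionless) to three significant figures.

1.45

τ = β·L = 0.299 × 4.86 = 1.4531.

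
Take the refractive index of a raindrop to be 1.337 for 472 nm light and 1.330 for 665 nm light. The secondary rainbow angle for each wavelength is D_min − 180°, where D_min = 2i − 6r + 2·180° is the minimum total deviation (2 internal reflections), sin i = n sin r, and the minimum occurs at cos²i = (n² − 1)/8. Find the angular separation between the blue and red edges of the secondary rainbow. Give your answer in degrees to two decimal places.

At 472 nm (n = 1.337): cos²i = 0.09845 → i = 71.714°, r = 45.249°, D_min = 231.934°, rainbow angle = 51.934°.
At 665 nm (n = 1.330): cos²i = 0.09611 → i = 71.940°, r = 45.630°, D_min = 230.101°, rainbow angle = 50.101°.
Angular width = |51.934° − 50.101°| = 1.832°.

1.83°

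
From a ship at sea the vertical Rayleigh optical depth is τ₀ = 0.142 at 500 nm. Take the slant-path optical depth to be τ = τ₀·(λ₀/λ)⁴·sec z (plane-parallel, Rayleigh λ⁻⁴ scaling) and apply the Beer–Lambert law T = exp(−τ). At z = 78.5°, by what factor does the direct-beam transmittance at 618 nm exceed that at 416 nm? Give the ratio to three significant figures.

Airmass: sec 78.5° = 5.0159.
τ(618 nm) = 0.142 × (500/618)⁴ × 5.0159 = 0.142 × 0.4285 × 5.0159 = 0.3052.
τ(416 nm) = 0.142 × (500/416)⁴ × 5.0159 = 0.142 × 2.0869 × 5.0159 = 1.4864.
T(618)/T(416) = exp(τ_B − τ_A) = exp(1.1812) = 3.2584.

3.26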